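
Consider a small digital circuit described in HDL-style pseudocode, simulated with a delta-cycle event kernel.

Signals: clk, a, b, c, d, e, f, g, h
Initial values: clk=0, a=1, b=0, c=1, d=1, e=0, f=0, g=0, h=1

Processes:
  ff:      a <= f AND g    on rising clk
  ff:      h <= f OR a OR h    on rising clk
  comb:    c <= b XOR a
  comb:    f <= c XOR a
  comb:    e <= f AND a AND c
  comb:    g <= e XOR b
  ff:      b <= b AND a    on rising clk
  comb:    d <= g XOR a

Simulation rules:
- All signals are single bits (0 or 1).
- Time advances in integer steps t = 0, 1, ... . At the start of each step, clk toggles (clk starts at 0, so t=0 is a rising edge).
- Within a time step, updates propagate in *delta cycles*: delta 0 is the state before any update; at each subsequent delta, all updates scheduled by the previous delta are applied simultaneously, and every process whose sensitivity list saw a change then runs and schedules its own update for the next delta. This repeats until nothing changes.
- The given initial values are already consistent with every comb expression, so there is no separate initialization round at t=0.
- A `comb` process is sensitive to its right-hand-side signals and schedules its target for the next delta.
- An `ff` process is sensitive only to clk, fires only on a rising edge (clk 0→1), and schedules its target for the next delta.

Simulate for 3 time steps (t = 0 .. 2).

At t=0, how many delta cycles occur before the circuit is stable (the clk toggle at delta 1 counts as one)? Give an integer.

4

t0.Δ0 d=1 g=0 e=0 a=1 h=1 c=1 clk=0 b=0 f=0
t0.Δ1 d=1 g=0 e=0 a=1 h=1 c=1 clk=1 b=0 f=0
t0.Δ2 d=1 g=0 e=0 a=0 h=1 c=1 clk=1 b=0 f=0
t0.Δ3 d=0 g=0 e=0 a=0 h=1 c=0 clk=1 b=0 f=1
t0.Δ4 d=0 g=0 e=0 a=0 h=1 c=0 clk=1 b=0 f=0
t1.Δ0 d=0 g=0 e=0 a=0 h=1 c=0 clk=1 b=0 f=0
t1.Δ1 d=0 g=0 e=0 a=0 h=1 c=0 clk=0 b=0 f=0
t2.Δ0 d=0 g=0 e=0 a=0 h=1 c=0 clk=0 b=0 f=0
t2.Δ1 d=0 g=0 e=0 a=0 h=1 c=0 clk=1 b=0 f=0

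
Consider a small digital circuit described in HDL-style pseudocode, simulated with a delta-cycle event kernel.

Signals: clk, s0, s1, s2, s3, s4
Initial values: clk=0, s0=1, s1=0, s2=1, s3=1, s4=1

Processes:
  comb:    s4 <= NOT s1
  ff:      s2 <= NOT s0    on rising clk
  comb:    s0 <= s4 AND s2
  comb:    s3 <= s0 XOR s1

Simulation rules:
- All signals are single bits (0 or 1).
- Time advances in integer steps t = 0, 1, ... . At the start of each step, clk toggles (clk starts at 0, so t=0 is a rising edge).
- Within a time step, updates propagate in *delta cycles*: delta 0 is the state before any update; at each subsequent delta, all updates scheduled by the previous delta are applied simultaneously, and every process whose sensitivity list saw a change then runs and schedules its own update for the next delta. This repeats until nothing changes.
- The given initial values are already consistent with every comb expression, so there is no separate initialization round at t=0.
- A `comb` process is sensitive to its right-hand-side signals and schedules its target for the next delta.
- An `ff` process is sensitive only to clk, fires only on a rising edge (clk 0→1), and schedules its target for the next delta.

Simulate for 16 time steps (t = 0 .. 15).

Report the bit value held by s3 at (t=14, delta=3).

0

t0.Δ0 s0=1 s3=1 clk=0 s1=0 s4=1 s2=1
t0.Δ1 s0=1 s3=1 clk=1 s1=0 s4=1 s2=1
t0.Δ2 s0=1 s3=1 clk=1 s1=0 s4=1 s2=0
t0.Δ3 s0=0 s3=1 clk=1 s1=0 s4=1 s2=0
t0.Δ4 s0=0 s3=0 clk=1 s1=0 s4=1 s2=0
t1.Δ0 s0=0 s3=0 clk=1 s1=0 s4=1 s2=0
t1.Δ1 s0=0 s3=0 clk=0 s1=0 s4=1 s2=0
t2.Δ0 s0=0 s3=0 clk=0 s1=0 s4=1 s2=0
t2.Δ1 s0=0 s3=0 clk=1 s1=0 s4=1 s2=0
t2.Δ2 s0=0 s3=0 clk=1 s1=0 s4=1 s2=1
t2.Δ3 s0=1 s3=0 clk=1 s1=0 s4=1 s2=1
t2.Δ4 s0=1 s3=1 clk=1 s1=0 s4=1 s2=1
t3.Δ0 s0=1 s3=1 clk=1 s1=0 s4=1 s2=1
t3.Δ1 s0=1 s3=1 clk=0 s1=0 s4=1 s2=1
t4.Δ0 s0=1 s3=1 clk=0 s1=0 s4=1 s2=1
t4.Δ1 s0=1 s3=1 clk=1 s1=0 s4=1 s2=1
t4.Δ2 s0=1 s3=1 clk=1 s1=0 s4=1 s2=0
t4.Δ3 s0=0 s3=1 clk=1 s1=0 s4=1 s2=0
t4.Δ4 s0=0 s3=0 clk=1 s1=0 s4=1 s2=0
t5.Δ0 s0=0 s3=0 clk=1 s1=0 s4=1 s2=0
t5.Δ1 s0=0 s3=0 clk=0 s1=0 s4=1 s2=0
t6.Δ0 s0=0 s3=0 clk=0 s1=0 s4=1 s2=0
t6.Δ1 s0=0 s3=0 clk=1 s1=0 s4=1 s2=0
t6.Δ2 s0=0 s3=0 clk=1 s1=0 s4=1 s2=1
t6.Δ3 s0=1 s3=0 clk=1 s1=0 s4=1 s2=1
t6.Δ4 s0=1 s3=1 clk=1 s1=0 s4=1 s2=1
t7.Δ0 s0=1 s3=1 clk=1 s1=0 s4=1 s2=1
t7.Δ1 s0=1 s3=1 clk=0 s1=0 s4=1 s2=1
t8.Δ0 s0=1 s3=1 clk=0 s1=0 s4=1 s2=1
t8.Δ1 s0=1 s3=1 clk=1 s1=0 s4=1 s2=1
t8.Δ2 s0=1 s3=1 clk=1 s1=0 s4=1 s2=0
t8.Δ3 s0=0 s3=1 clk=1 s1=0 s4=1 s2=0
t8.Δ4 s0=0 s3=0 clk=1 s1=0 s4=1 s2=0
t9.Δ0 s0=0 s3=0 clk=1 s1=0 s4=1 s2=0
t9.Δ1 s0=0 s3=0 clk=0 s1=0 s4=1 s2=0
t10.Δ0 s0=0 s3=0 clk=0 s1=0 s4=1 s2=0
t10.Δ1 s0=0 s3=0 clk=1 s1=0 s4=1 s2=0
t10.Δ2 s0=0 s3=0 clk=1 s1=0 s4=1 s2=1
t10.Δ3 s0=1 s3=0 clk=1 s1=0 s4=1 s2=1
t10.Δ4 s0=1 s3=1 clk=1 s1=0 s4=1 s2=1
t11.Δ0 s0=1 s3=1 clk=1 s1=0 s4=1 s2=1
t11.Δ1 s0=1 s3=1 clk=0 s1=0 s4=1 s2=1
t12.Δ0 s0=1 s3=1 clk=0 s1=0 s4=1 s2=1
t12.Δ1 s0=1 s3=1 clk=1 s1=0 s4=1 s2=1
t12.Δ2 s0=1 s3=1 clk=1 s1=0 s4=1 s2=0
t12.Δ3 s0=0 s3=1 clk=1 s1=0 s4=1 s2=0
t12.Δ4 s0=0 s3=0 clk=1 s1=0 s4=1 s2=0
t13.Δ0 s0=0 s3=0 clk=1 s1=0 s4=1 s2=0
t13.Δ1 s0=0 s3=0 clk=0 s1=0 s4=1 s2=0
t14.Δ0 s0=0 s3=0 clk=0 s1=0 s4=1 s2=0
t14.Δ1 s0=0 s3=0 clk=1 s1=0 s4=1 s2=0
t14.Δ2 s0=0 s3=0 clk=1 s1=0 s4=1 s2=1
t14.Δ3 s0=1 s3=0 clk=1 s1=0 s4=1 s2=1
t14.Δ4 s0=1 s3=1 clk=1 s1=0 s4=1 s2=1
t15.Δ0 s0=1 s3=1 clk=1 s1=0 s4=1 s2=1
t15.Δ1 s0=1 s3=1 clk=0 s1=0 s4=1 s2=1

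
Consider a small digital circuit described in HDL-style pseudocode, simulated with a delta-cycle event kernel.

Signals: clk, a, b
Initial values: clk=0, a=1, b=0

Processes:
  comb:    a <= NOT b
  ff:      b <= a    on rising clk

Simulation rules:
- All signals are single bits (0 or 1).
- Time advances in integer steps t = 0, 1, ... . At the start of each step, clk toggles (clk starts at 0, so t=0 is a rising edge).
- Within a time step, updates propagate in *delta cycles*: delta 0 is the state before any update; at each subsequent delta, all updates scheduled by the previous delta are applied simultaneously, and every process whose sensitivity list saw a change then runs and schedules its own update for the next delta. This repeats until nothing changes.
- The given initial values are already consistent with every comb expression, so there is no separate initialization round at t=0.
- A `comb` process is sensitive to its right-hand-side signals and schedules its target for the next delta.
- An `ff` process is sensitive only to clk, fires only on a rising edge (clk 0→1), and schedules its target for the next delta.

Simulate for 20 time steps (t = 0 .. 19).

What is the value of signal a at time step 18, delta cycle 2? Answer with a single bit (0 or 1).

0

t=0 Δ0: clk=0 a=1 b=0
  Δ1: clk:0→1
  Δ2: b:0→1
  Δ3: a:1→0
  (3Δ to stable)
t=1 Δ0: clk=1 a=0 b=1
  Δ1: clk:1→0
  (1Δ to stable)
t=2 Δ0: clk=0 a=0 b=1
  Δ1: clk:0→1
  Δ2: b:1→0
  Δ3: a:0→1
  (3Δ to stable)
t=3 Δ0: clk=1 a=1 b=0
  Δ1: clk:1→0
  (1Δ to stable)
t=4 Δ0: clk=0 a=1 b=0
  Δ1: clk:0→1
  Δ2: b:0→1
  Δ3: a:1→0
  (3Δ to stable)
t=5 Δ0: clk=1 a=0 b=1
  Δ1: clk:1→0
  (1Δ to stable)
t=6 Δ0: clk=0 a=0 b=1
  Δ1: clk:0→1
  Δ2: b:1→0
  Δ3: a:0→1
  (3Δ to stable)
t=7 Δ0: clk=1 a=1 b=0
  Δ1: clk:1→0
  (1Δ to stable)
t=8 Δ0: clk=0 a=1 b=0
  Δ1: clk:0→1
  Δ2: b:0→1
  Δ3: a:1→0
  (3Δ to stable)
t=9 Δ0: clk=1 a=0 b=1
  Δ1: clk:1→0
  (1Δ to stable)
t=10 Δ0: clk=0 a=0 b=1
  Δ1: clk:0→1
  Δ2: b:1→0
  Δ3: a:0→1
  (3Δ to stable)
t=11 Δ0: clk=1 a=1 b=0
  Δ1: clk:1→0
  (1Δ to stable)
t=12 Δ0: clk=0 a=1 b=0
  Δ1: clk:0→1
  Δ2: b:0→1
  Δ3: a:1→0
  (3Δ to stable)
t=13 Δ0: clk=1 a=0 b=1
  Δ1: clk:1→0
  (1Δ to stable)
t=14 Δ0: clk=0 a=0 b=1
  Δ1: clk:0→1
  Δ2: b:1→0
  Δ3: a:0→1
  (3Δ to stable)
t=15 Δ0: clk=1 a=1 b=0
  Δ1: clk:1→0
  (1Δ to stable)
t=16 Δ0: clk=0 a=1 b=0
  Δ1: clk:0→1
  Δ2: b:0→1
  Δ3: a:1→0
  (3Δ to stable)
t=17 Δ0: clk=1 a=0 b=1
  Δ1: clk:1→0
  (1Δ to stable)
t=18 Δ0: clk=0 a=0 b=1
  Δ1: clk:0→1
  Δ2: b:1→0
  Δ3: a:0→1
  (3Δ to stable)
t=19 Δ0: clk=1 a=1 b=0
  Δ1: clk:1→0
  (1Δ to stable)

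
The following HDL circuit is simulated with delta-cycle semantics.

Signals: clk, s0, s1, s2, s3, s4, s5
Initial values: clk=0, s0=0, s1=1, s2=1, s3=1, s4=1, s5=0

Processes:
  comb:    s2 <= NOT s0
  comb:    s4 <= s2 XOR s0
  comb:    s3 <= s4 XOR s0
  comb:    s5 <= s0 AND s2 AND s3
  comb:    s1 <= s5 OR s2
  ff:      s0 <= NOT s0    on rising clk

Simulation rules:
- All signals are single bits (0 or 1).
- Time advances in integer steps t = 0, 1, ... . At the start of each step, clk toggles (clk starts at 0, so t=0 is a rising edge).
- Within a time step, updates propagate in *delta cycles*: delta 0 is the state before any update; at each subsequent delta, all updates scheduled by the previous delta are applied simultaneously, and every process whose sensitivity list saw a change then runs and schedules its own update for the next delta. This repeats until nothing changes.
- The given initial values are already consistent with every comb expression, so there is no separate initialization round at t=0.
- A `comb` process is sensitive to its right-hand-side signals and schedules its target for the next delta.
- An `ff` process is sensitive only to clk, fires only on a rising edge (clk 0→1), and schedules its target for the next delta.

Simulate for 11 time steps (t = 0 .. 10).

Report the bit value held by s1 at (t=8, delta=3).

1

t=0 Δ0: s3=1 s0=0 s5=0 s2=1 s4=1 clk=0 s1=1
  Δ1: clk:0→1
  Δ2: s0:0→1
  Δ3: s3:1→0, s5:0→1, s2:1→0, s4:1→0
  Δ4: s3:0→1, s5:1→0, s4:0→1
  Δ5: s3:1→0, s1:1→0
  (5Δ to stable)
t=1 Δ0: s3=0 s0=1 s5=0 s2=0 s4=1 clk=1 s1=0
  Δ1: clk:1→0
  (1Δ to stable)
t=2 Δ0: s3=0 s0=1 s5=0 s2=0 s4=1 clk=0 s1=0
  Δ1: clk:0→1
  Δ2: s0:1→0
  Δ3: s3:0→1, s2:0→1, s4:1→0
  Δ4: s3:1→0, s4:0→1, s1:0→1
  Δ5: s3:0→1
  (5Δ to stable)
t=3 Δ0: s3=1 s0=0 s5=0 s2=1 s4=1 clk=1 s1=1
  Δ1: clk:1→0
  (1Δ to stable)
t=4 Δ0: s3=1 s0=0 s5=0 s2=1 s4=1 clk=0 s1=1
  Δ1: clk:0→1
  Δ2: s0:0→1
  Δ3: s3:1→0, s5:0→1, s2:1→0, s4:1→0
  Δ4: s3:0→1, s5:1→0, s4:0→1
  Δ5: s3:1→0, s1:1→0
  (5Δ to stable)
t=5 Δ0: s3=0 s0=1 s5=0 s2=0 s4=1 clk=1 s1=0
  Δ1: clk:1→0
  (1Δ to stable)
t=6 Δ0: s3=0 s0=1 s5=0 s2=0 s4=1 clk=0 s1=0
  Δ1: clk:0→1
  Δ2: s0:1→0
  Δ3: s3:0→1, s2:0→1, s4:1→0
  Δ4: s3:1→0, s4:0→1, s1:0→1
  Δ5: s3:0→1
  (5Δ to stable)
t=7 Δ0: s3=1 s0=0 s5=0 s2=1 s4=1 clk=1 s1=1
  Δ1: clk:1→0
  (1Δ to stable)
t=8 Δ0: s3=1 s0=0 s5=0 s2=1 s4=1 clk=0 s1=1
  Δ1: clk:0→1
  Δ2: s0:0→1
  Δ3: s3:1→0, s5:0→1, s2:1→0, s4:1→0
  Δ4: s3:0→1, s5:1→0, s4:0→1
  Δ5: s3:1→0, s1:1→0
  (5Δ to stable)
t=9 Δ0: s3=0 s0=1 s5=0 s2=0 s4=1 clk=1 s1=0
  Δ1: clk:1→0
  (1Δ to stable)
t=10 Δ0: s3=0 s0=1 s5=0 s2=0 s4=1 clk=0 s1=0
  Δ1: clk:0→1
  Δ2: s0:1→0
  Δ3: s3:0→1, s2:0→1, s4:1→0
  Δ4: s3:1→0, s4:0→1, s1:0→1
  Δ5: s3:0→1
  (5Δ to stable)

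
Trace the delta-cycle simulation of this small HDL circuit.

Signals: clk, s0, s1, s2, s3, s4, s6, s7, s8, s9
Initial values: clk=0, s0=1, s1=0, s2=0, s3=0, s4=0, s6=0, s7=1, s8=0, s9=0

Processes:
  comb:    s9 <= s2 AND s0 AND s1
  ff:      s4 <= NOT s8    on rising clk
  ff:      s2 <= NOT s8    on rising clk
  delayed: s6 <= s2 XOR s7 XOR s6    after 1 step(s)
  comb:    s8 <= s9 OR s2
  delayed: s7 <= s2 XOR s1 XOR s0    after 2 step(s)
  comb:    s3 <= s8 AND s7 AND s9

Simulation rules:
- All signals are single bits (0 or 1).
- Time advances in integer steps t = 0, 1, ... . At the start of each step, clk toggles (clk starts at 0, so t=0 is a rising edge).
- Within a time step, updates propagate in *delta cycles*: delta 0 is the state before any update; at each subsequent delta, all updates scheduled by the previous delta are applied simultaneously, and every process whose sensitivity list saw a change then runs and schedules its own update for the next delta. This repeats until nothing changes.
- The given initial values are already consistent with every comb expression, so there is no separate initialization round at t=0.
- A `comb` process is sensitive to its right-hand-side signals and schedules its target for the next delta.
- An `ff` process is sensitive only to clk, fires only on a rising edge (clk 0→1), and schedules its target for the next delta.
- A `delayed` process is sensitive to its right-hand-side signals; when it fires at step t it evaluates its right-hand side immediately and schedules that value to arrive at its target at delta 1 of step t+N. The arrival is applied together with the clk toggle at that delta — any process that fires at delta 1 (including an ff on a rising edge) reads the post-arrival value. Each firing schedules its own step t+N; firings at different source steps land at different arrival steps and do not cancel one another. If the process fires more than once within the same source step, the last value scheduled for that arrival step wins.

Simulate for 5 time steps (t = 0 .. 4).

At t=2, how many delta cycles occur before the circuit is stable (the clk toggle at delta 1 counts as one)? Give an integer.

3

t0.Δ0 s6=0 s0=1 s4=0 s9=0 s7=1 s8=0 s1=0 s3=0 clk=0 s2=0
t0.Δ1 s6=0 s0=1 s4=0 s9=0 s7=1 s8=0 s1=0 s3=0 clk=1 s2=0
t0.Δ2 s6=0 s0=1 s4=1 s9=0 s7=1 s8=0 s1=0 s3=0 clk=1 s2=1
t0.Δ3 s6=0 s0=1 s4=1 s9=0 s7=1 s8=1 s1=0 s3=0 clk=1 s2=1
t1.Δ0 s6=0 s0=1 s4=1 s9=0 s7=1 s8=1 s1=0 s3=0 clk=1 s2=1
t1.Δ1 s6=0 s0=1 s4=1 s9=0 s7=1 s8=1 s1=0 s3=0 clk=0 s2=1
t2.Δ0 s6=0 s0=1 s4=1 s9=0 s7=1 s8=1 s1=0 s3=0 clk=0 s2=1
t2.Δ1 s6=0 s0=1 s4=1 s9=0 s7=0 s8=1 s1=0 s3=0 clk=1 s2=1
t2.Δ2 s6=0 s0=1 s4=0 s9=0 s7=0 s8=1 s1=0 s3=0 clk=1 s2=0
t2.Δ3 s6=0 s0=1 s4=0 s9=0 s7=0 s8=0 s1=0 s3=0 clk=1 s2=0
t3.Δ0 s6=0 s0=1 s4=0 s9=0 s7=0 s8=0 s1=0 s3=0 clk=1 s2=0
t3.Δ1 s6=0 s0=1 s4=0 s9=0 s7=0 s8=0 s1=0 s3=0 clk=0 s2=0
t4.Δ0 s6=0 s0=1 s4=0 s9=0 s7=0 s8=0 s1=0 s3=0 clk=0 s2=0
t4.Δ1 s6=0 s0=1 s4=0 s9=0 s7=1 s8=0 s1=0 s3=0 clk=1 s2=0
t4.Δ2 s6=0 s0=1 s4=1 s9=0 s7=1 s8=0 s1=0 s3=0 clk=1 s2=1
t4.Δ3 s6=0 s0=1 s4=1 s9=0 s7=1 s8=1 s1=0 s3=0 clk=1 s2=1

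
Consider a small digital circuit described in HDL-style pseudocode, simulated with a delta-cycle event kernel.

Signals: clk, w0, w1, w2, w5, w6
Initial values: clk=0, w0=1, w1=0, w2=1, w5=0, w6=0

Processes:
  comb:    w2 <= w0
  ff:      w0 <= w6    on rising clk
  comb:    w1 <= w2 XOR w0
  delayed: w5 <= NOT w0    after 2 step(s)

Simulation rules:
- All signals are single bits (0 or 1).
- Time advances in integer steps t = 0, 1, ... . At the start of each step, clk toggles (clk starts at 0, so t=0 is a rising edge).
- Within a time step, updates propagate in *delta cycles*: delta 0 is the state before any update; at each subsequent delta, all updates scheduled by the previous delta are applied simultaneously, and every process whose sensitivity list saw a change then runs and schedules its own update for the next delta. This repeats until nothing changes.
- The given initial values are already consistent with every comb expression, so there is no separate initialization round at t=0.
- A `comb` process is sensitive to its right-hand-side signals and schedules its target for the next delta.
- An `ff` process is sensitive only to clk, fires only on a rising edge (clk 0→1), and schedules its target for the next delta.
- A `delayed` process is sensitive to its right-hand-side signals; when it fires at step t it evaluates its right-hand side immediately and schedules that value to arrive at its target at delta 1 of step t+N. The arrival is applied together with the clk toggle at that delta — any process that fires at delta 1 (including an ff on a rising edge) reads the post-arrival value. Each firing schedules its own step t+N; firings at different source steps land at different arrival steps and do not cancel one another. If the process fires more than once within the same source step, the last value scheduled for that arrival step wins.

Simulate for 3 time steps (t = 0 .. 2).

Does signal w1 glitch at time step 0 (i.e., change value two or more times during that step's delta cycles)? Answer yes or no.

yes

t0.Δ0 w1=0 w2=1 clk=0 w5=0 w0=1 w6=0
t0.Δ1 w1=0 w2=1 clk=1 w5=0 w0=1 w6=0
t0.Δ2 w1=0 w2=1 clk=1 w5=0 w0=0 w6=0
t0.Δ3 w1=1 w2=0 clk=1 w5=0 w0=0 w6=0
t0.Δ4 w1=0 w2=0 clk=1 w5=0 w0=0 w6=0
t1.Δ0 w1=0 w2=0 clk=1 w5=0 w0=0 w6=0
t1.Δ1 w1=0 w2=0 clk=0 w5=0 w0=0 w6=0
t2.Δ0 w1=0 w2=0 clk=0 w5=0 w0=0 w6=0
t2.Δ1 w1=0 w2=0 clk=1 w5=1 w0=0 w6=0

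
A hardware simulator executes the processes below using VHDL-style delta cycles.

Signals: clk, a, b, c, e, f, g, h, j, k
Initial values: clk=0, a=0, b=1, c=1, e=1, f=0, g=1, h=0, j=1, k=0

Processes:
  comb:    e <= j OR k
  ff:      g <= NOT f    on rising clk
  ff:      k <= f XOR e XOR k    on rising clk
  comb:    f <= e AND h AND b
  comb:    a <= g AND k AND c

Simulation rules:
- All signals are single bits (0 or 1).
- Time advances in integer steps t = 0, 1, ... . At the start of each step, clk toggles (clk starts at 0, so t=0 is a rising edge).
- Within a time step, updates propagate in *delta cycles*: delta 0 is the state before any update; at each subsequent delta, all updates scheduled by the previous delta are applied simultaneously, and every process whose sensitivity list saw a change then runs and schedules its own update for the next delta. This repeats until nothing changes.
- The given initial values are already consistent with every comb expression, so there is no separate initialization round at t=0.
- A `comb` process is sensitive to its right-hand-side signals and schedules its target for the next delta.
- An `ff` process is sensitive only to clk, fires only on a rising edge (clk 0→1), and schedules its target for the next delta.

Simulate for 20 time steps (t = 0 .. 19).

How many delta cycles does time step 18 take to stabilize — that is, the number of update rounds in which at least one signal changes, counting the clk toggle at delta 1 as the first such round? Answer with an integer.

[bits: h,a,clk,b,g,j,k,e,f,c]
t=0: Δ0=0001110101 Δ1=0011110101 Δ2=0011111101 Δ3=0111111101 | 3Δ
t=1: Δ0=0111111101 Δ1=0101111101 | 1Δ
t=2: Δ0=0101111101 Δ1=0111111101 Δ2=0111110101 Δ3=0011110101 | 3Δ
t=3: Δ0=0011110101 Δ1=0001110101 | 1Δ
t=4: Δ0=0001110101 Δ1=0011110101 Δ2=0011111101 Δ3=0111111101 | 3Δ
t=5: Δ0=0111111101 Δ1=0101111101 | 1Δ
t=6: Δ0=0101111101 Δ1=0111111101 Δ2=0111110101 Δ3=0011110101 | 3Δ
t=7: Δ0=0011110101 Δ1=0001110101 | 1Δ
t=8: Δ0=0001110101 Δ1=0011110101 Δ2=0011111101 Δ3=0111111101 | 3Δ
t=9: Δ0=0111111101 Δ1=0101111101 | 1Δ
t=10: Δ0=0101111101 Δ1=0111111101 Δ2=0111110101 Δ3=0011110101 | 3Δ
t=11: Δ0=0011110101 Δ1=0001110101 | 1Δ
t=12: Δ0=0001110101 Δ1=0011110101 Δ2=0011111101 Δ3=0111111101 | 3Δ
t=13: Δ0=0111111101 Δ1=0101111101 | 1Δ
t=14: Δ0=0101111101 Δ1=0111111101 Δ2=0111110101 Δ3=0011110101 | 3Δ
t=15: Δ0=0011110101 Δ1=0001110101 | 1Δ
t=16: Δ0=0001110101 Δ1=0011110101 Δ2=0011111101 Δ3=0111111101 | 3Δ
t=17: Δ0=0111111101 Δ1=0101111101 | 1Δ
t=18: Δ0=0101111101 Δ1=0111111101 Δ2=0111110101 Δ3=0011110101 | 3Δ
t=19: Δ0=0011110101 Δ1=0001110101 | 1Δ

3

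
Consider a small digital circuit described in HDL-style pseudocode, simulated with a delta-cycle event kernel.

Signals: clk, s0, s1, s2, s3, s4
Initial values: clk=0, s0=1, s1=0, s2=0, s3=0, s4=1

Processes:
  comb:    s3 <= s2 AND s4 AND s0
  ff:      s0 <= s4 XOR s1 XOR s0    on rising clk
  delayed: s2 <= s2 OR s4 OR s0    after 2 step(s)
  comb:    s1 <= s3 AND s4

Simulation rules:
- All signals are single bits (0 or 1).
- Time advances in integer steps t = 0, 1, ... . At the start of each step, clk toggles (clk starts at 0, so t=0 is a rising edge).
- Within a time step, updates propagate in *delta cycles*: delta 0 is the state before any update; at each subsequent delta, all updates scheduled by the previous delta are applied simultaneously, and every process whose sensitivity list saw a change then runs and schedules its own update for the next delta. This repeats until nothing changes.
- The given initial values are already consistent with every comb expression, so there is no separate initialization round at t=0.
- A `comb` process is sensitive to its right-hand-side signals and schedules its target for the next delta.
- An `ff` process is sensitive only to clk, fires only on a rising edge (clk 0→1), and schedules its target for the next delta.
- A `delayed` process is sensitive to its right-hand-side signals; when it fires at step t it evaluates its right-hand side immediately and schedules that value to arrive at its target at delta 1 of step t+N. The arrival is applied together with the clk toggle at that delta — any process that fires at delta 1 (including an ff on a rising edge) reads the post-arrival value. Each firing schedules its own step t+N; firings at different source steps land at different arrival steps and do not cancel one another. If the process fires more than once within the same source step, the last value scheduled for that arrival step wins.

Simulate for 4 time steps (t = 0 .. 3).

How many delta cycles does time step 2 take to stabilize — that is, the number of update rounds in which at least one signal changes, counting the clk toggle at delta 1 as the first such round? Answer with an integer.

t=0 Δ0: s1=0 s4=1 clk=0 s2=0 s0=1 s3=0
  Δ1: clk:0→1
  Δ2: s0:1→0
  (2Δ to stable)
t=1 Δ0: s1=0 s4=1 clk=1 s2=0 s0=0 s3=0
  Δ1: clk:1→0
  (1Δ to stable)
t=2 Δ0: s1=0 s4=1 clk=0 s2=0 s0=0 s3=0
  Δ1: clk:0→1, s2:0→1
  Δ2: s0:0→1
  Δ3: s3:0→1
  Δ4: s1:0→1
  (4Δ to stable)
t=3 Δ0: s1=1 s4=1 clk=1 s2=1 s0=1 s3=1
  Δ1: clk:1→0
  (1Δ to stable)

4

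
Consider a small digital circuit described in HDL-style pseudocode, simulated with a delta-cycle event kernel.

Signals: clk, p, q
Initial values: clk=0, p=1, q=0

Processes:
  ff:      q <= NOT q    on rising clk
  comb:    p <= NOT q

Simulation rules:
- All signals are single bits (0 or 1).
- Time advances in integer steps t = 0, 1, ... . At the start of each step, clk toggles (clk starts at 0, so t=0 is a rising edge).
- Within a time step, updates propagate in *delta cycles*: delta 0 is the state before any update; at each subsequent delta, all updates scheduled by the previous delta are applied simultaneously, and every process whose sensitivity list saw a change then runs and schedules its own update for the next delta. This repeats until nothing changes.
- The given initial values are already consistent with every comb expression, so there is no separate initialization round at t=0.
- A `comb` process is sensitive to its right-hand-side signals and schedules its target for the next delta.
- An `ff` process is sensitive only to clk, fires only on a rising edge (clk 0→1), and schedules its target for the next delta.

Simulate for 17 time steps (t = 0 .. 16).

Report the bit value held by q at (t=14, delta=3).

t=0 Δ0: clk=0 p=1 q=0
  Δ1: clk:0→1
  Δ2: q:0→1
  Δ3: p:1→0
  (3Δ to stable)
t=1 Δ0: clk=1 p=0 q=1
  Δ1: clk:1→0
  (1Δ to stable)
t=2 Δ0: clk=0 p=0 q=1
  Δ1: clk:0→1
  Δ2: q:1→0
  Δ3: p:0→1
  (3Δ to stable)
t=3 Δ0: clk=1 p=1 q=0
  Δ1: clk:1→0
  (1Δ to stable)
t=4 Δ0: clk=0 p=1 q=0
  Δ1: clk:0→1
  Δ2: q:0→1
  Δ3: p:1→0
  (3Δ to stable)
t=5 Δ0: clk=1 p=0 q=1
  Δ1: clk:1→0
  (1Δ to stable)
t=6 Δ0: clk=0 p=0 q=1
  Δ1: clk:0→1
  Δ2: q:1→0
  Δ3: p:0→1
  (3Δ to stable)
t=7 Δ0: clk=1 p=1 q=0
  Δ1: clk:1→0
  (1Δ to stable)
t=8 Δ0: clk=0 p=1 q=0
  Δ1: clk:0→1
  Δ2: q:0→1
  Δ3: p:1→0
  (3Δ to stable)
t=9 Δ0: clk=1 p=0 q=1
  Δ1: clk:1→0
  (1Δ to stable)
t=10 Δ0: clk=0 p=0 q=1
  Δ1: clk:0→1
  Δ2: q:1→0
  Δ3: p:0→1
  (3Δ to stable)
t=11 Δ0: clk=1 p=1 q=0
  Δ1: clk:1→0
  (1Δ to stable)
t=12 Δ0: clk=0 p=1 q=0
  Δ1: clk:0→1
  Δ2: q:0→1
  Δ3: p:1→0
  (3Δ to stable)
t=13 Δ0: clk=1 p=0 q=1
  Δ1: clk:1→0
  (1Δ to stable)
t=14 Δ0: clk=0 p=0 q=1
  Δ1: clk:0→1
  Δ2: q:1→0
  Δ3: p:0→1
  (3Δ to stable)
t=15 Δ0: clk=1 p=1 q=0
  Δ1: clk:1→0
  (1Δ to stable)
t=16 Δ0: clk=0 p=1 q=0
  Δ1: clk:0→1
  Δ2: q:0→1
  Δ3: p:1→0
  (3Δ to stable)

0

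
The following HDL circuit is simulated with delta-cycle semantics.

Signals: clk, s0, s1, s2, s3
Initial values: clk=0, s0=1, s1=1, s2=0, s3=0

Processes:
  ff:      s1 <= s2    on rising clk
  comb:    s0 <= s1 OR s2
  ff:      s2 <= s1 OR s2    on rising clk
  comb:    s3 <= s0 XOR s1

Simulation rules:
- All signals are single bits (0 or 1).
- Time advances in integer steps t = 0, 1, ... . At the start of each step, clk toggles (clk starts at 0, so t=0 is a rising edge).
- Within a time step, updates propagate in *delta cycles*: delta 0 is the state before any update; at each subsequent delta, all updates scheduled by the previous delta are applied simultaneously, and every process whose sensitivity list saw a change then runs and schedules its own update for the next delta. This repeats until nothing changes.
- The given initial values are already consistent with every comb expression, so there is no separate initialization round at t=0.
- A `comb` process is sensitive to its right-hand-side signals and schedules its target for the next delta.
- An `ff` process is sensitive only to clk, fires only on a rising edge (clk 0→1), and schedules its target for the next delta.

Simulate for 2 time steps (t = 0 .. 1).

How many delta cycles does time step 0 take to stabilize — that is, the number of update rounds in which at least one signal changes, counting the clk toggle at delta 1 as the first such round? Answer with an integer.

t0.Δ0 clk=0 s0=1 s2=0 s3=0 s1=1
t0.Δ1 clk=1 s0=1 s2=0 s3=0 s1=1
t0.Δ2 clk=1 s0=1 s2=1 s3=0 s1=0
t0.Δ3 clk=1 s0=1 s2=1 s3=1 s1=0
t1.Δ0 clk=1 s0=1 s2=1 s3=1 s1=0
t1.Δ1 clk=0 s0=1 s2=1 s3=1 s1=0

3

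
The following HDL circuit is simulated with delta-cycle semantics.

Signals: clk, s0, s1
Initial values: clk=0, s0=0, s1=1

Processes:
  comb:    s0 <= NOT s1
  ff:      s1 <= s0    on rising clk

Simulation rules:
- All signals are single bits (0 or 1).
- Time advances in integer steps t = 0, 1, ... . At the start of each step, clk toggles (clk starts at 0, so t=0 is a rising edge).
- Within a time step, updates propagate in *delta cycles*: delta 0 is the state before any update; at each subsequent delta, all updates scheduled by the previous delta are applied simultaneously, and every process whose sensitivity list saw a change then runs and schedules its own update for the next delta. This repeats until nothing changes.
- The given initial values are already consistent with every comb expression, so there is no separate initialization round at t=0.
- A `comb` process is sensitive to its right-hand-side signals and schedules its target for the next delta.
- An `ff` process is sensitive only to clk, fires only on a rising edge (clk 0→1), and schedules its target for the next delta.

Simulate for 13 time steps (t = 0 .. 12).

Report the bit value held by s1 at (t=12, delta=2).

0

t=0 Δ0: clk=0 s0=0 s1=1
  Δ1: clk:0→1
  Δ2: s1:1→0
  Δ3: s0:0→1
  (3Δ to stable)
t=1 Δ0: clk=1 s0=1 s1=0
  Δ1: clk:1→0
  (1Δ to stable)
t=2 Δ0: clk=0 s0=1 s1=0
  Δ1: clk:0→1
  Δ2: s1:0→1
  Δ3: s0:1→0
  (3Δ to stable)
t=3 Δ0: clk=1 s0=0 s1=1
  Δ1: clk:1→0
  (1Δ to stable)
t=4 Δ0: clk=0 s0=0 s1=1
  Δ1: clk:0→1
  Δ2: s1:1→0
  Δ3: s0:0→1
  (3Δ to stable)
t=5 Δ0: clk=1 s0=1 s1=0
  Δ1: clk:1→0
  (1Δ to stable)
t=6 Δ0: clk=0 s0=1 s1=0
  Δ1: clk:0→1
  Δ2: s1:0→1
  Δ3: s0:1→0
  (3Δ to stable)
t=7 Δ0: clk=1 s0=0 s1=1
  Δ1: clk:1→0
  (1Δ to stable)
t=8 Δ0: clk=0 s0=0 s1=1
  Δ1: clk:0→1
  Δ2: s1:1→0
  Δ3: s0:0→1
  (3Δ to stable)
t=9 Δ0: clk=1 s0=1 s1=0
  Δ1: clk:1→0
  (1Δ to stable)
t=10 Δ0: clk=0 s0=1 s1=0
  Δ1: clk:0→1
  Δ2: s1:0→1
  Δ3: s0:1→0
  (3Δ to stable)
t=11 Δ0: clk=1 s0=0 s1=1
  Δ1: clk:1→0
  (1Δ to stable)
t=12 Δ0: clk=0 s0=0 s1=1
  Δ1: clk:0→1
  Δ2: s1:1→0
  Δ3: s0:0→1
  (3Δ to stable)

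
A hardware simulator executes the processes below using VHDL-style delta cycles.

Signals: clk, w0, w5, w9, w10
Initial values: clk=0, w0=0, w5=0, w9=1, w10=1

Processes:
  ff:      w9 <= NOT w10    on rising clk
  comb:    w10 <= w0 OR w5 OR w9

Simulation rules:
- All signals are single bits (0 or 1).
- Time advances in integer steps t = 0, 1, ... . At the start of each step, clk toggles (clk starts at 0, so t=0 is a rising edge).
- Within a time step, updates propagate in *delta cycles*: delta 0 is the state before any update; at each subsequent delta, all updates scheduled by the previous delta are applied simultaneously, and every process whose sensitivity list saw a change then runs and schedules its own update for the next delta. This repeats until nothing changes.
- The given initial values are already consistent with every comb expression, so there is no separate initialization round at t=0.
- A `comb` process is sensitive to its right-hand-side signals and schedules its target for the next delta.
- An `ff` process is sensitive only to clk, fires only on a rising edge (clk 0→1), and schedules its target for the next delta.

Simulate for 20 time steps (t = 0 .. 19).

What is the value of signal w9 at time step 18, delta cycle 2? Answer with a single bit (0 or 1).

1

[bits: w0,w10,w5,clk,w9]
t=0: Δ0=01001 Δ1=01011 Δ2=01010 Δ3=00010 | 3Δ
t=1: Δ0=00010 Δ1=00000 | 1Δ
t=2: Δ0=00000 Δ1=00010 Δ2=00011 Δ3=01011 | 3Δ
t=3: Δ0=01011 Δ1=01001 | 1Δ
t=4: Δ0=01001 Δ1=01011 Δ2=01010 Δ3=00010 | 3Δ
t=5: Δ0=00010 Δ1=00000 | 1Δ
t=6: Δ0=00000 Δ1=00010 Δ2=00011 Δ3=01011 | 3Δ
t=7: Δ0=01011 Δ1=01001 | 1Δ
t=8: Δ0=01001 Δ1=01011 Δ2=01010 Δ3=00010 | 3Δ
t=9: Δ0=00010 Δ1=00000 | 1Δ
t=10: Δ0=00000 Δ1=00010 Δ2=00011 Δ3=01011 | 3Δ
t=11: Δ0=01011 Δ1=01001 | 1Δ
t=12: Δ0=01001 Δ1=01011 Δ2=01010 Δ3=00010 | 3Δ
t=13: Δ0=00010 Δ1=00000 | 1Δ
t=14: Δ0=00000 Δ1=00010 Δ2=00011 Δ3=01011 | 3Δ
t=15: Δ0=01011 Δ1=01001 | 1Δ
t=16: Δ0=01001 Δ1=01011 Δ2=01010 Δ3=00010 | 3Δ
t=17: Δ0=00010 Δ1=00000 | 1Δ
t=18: Δ0=00000 Δ1=00010 Δ2=00011 Δ3=01011 | 3Δ
t=19: Δ0=01011 Δ1=01001 | 1Δ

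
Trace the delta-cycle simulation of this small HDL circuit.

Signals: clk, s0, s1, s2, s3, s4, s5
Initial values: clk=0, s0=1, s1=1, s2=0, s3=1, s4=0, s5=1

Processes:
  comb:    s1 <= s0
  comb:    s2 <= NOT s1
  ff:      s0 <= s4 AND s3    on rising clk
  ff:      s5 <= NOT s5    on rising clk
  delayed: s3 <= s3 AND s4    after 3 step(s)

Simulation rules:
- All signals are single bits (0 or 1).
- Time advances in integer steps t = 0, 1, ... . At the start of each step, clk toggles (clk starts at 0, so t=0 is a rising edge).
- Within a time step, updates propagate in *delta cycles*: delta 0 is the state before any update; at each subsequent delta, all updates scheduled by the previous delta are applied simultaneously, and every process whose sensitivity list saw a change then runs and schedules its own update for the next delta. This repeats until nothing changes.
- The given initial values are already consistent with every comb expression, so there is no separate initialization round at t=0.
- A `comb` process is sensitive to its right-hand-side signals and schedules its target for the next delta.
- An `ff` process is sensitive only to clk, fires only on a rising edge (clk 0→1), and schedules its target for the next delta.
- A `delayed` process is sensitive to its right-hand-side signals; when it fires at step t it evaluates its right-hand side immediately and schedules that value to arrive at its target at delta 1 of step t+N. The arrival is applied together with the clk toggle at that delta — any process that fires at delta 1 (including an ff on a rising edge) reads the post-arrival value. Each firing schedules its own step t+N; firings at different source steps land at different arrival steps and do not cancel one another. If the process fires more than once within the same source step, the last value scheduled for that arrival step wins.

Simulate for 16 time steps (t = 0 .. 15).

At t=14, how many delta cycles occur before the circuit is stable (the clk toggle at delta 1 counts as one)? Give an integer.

2

t0.Δ0 s5=1 clk=0 s1=1 s0=1 s3=1 s4=0 s2=0
t0.Δ1 s5=1 clk=1 s1=1 s0=1 s3=1 s4=0 s2=0
t0.Δ2 s5=0 clk=1 s1=1 s0=0 s3=1 s4=0 s2=0
t0.Δ3 s5=0 clk=1 s1=0 s0=0 s3=1 s4=0 s2=0
t0.Δ4 s5=0 clk=1 s1=0 s0=0 s3=1 s4=0 s2=1
t1.Δ0 s5=0 clk=1 s1=0 s0=0 s3=1 s4=0 s2=1
t1.Δ1 s5=0 clk=0 s1=0 s0=0 s3=1 s4=0 s2=1
t2.Δ0 s5=0 clk=0 s1=0 s0=0 s3=1 s4=0 s2=1
t2.Δ1 s5=0 clk=1 s1=0 s0=0 s3=1 s4=0 s2=1
t2.Δ2 s5=1 clk=1 s1=0 s0=0 s3=1 s4=0 s2=1
t3.Δ0 s5=1 clk=1 s1=0 s0=0 s3=1 s4=0 s2=1
t3.Δ1 s5=1 clk=0 s1=0 s0=0 s3=1 s4=0 s2=1
t4.Δ0 s5=1 clk=0 s1=0 s0=0 s3=1 s4=0 s2=1
t4.Δ1 s5=1 clk=1 s1=0 s0=0 s3=1 s4=0 s2=1
t4.Δ2 s5=0 clk=1 s1=0 s0=0 s3=1 s4=0 s2=1
t5.Δ0 s5=0 clk=1 s1=0 s0=0 s3=1 s4=0 s2=1
t5.Δ1 s5=0 clk=0 s1=0 s0=0 s3=1 s4=0 s2=1
t6.Δ0 s5=0 clk=0 s1=0 s0=0 s3=1 s4=0 s2=1
t6.Δ1 s5=0 clk=1 s1=0 s0=0 s3=1 s4=0 s2=1
t6.Δ2 s5=1 clk=1 s1=0 s0=0 s3=1 s4=0 s2=1
t7.Δ0 s5=1 clk=1 s1=0 s0=0 s3=1 s4=0 s2=1
t7.Δ1 s5=1 clk=0 s1=0 s0=0 s3=1 s4=0 s2=1
t8.Δ0 s5=1 clk=0 s1=0 s0=0 s3=1 s4=0 s2=1
t8.Δ1 s5=1 clk=1 s1=0 s0=0 s3=1 s4=0 s2=1
t8.Δ2 s5=0 clk=1 s1=0 s0=0 s3=1 s4=0 s2=1
t9.Δ0 s5=0 clk=1 s1=0 s0=0 s3=1 s4=0 s2=1
t9.Δ1 s5=0 clk=0 s1=0 s0=0 s3=1 s4=0 s2=1
t10.Δ0 s5=0 clk=0 s1=0 s0=0 s3=1 s4=0 s2=1
t10.Δ1 s5=0 clk=1 s1=0 s0=0 s3=1 s4=0 s2=1
t10.Δ2 s5=1 clk=1 s1=0 s0=0 s3=1 s4=0 s2=1
t11.Δ0 s5=1 clk=1 s1=0 s0=0 s3=1 s4=0 s2=1
t11.Δ1 s5=1 clk=0 s1=0 s0=0 s3=1 s4=0 s2=1
t12.Δ0 s5=1 clk=0 s1=0 s0=0 s3=1 s4=0 s2=1
t12.Δ1 s5=1 clk=1 s1=0 s0=0 s3=1 s4=0 s2=1
t12.Δ2 s5=0 clk=1 s1=0 s0=0 s3=1 s4=0 s2=1
t13.Δ0 s5=0 clk=1 s1=0 s0=0 s3=1 s4=0 s2=1
t13.Δ1 s5=0 clk=0 s1=0 s0=0 s3=1 s4=0 s2=1
t14.Δ0 s5=0 clk=0 s1=0 s0=0 s3=1 s4=0 s2=1
t14.Δ1 s5=0 clk=1 s1=0 s0=0 s3=1 s4=0 s2=1
t14.Δ2 s5=1 clk=1 s1=0 s0=0 s3=1 s4=0 s2=1
t15.Δ0 s5=1 clk=1 s1=0 s0=0 s3=1 s4=0 s2=1
t15.Δ1 s5=1 clk=0 s1=0 s0=0 s3=1 s4=0 s2=1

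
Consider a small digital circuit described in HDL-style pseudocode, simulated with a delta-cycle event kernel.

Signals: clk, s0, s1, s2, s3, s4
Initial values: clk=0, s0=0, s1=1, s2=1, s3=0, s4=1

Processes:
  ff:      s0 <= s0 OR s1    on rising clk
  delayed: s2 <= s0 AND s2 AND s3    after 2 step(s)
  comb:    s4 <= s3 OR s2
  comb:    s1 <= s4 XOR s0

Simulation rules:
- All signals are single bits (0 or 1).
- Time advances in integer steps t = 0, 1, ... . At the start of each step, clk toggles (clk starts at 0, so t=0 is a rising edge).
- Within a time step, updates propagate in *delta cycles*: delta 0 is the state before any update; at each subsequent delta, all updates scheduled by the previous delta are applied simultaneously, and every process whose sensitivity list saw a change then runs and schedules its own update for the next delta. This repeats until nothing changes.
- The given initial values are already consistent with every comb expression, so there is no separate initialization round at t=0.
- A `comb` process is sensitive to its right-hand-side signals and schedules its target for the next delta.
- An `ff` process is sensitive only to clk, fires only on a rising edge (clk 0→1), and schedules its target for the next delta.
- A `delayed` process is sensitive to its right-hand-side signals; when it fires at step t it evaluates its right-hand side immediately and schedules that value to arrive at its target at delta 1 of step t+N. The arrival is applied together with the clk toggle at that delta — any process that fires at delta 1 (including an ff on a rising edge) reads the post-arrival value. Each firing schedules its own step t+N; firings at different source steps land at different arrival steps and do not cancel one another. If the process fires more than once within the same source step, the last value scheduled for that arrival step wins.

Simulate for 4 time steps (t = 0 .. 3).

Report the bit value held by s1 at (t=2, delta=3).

1

t=0 Δ0: s0=0 s3=0 s1=1 s2=1 s4=1 clk=0
  Δ1: clk:0→1
  Δ2: s0:0→1
  Δ3: s1:1→0
  (3Δ to stable)
t=1 Δ0: s0=1 s3=0 s1=0 s2=1 s4=1 clk=1
  Δ1: clk:1→0
  (1Δ to stable)
t=2 Δ0: s0=1 s3=0 s1=0 s2=1 s4=1 clk=0
  Δ1: s2:1→0, clk:0→1
  Δ2: s4:1→0
  Δ3: s1:0→1
  (3Δ to stable)
t=3 Δ0: s0=1 s3=0 s1=1 s2=0 s4=0 clk=1
  Δ1: clk:1→0
  (1Δ to stable)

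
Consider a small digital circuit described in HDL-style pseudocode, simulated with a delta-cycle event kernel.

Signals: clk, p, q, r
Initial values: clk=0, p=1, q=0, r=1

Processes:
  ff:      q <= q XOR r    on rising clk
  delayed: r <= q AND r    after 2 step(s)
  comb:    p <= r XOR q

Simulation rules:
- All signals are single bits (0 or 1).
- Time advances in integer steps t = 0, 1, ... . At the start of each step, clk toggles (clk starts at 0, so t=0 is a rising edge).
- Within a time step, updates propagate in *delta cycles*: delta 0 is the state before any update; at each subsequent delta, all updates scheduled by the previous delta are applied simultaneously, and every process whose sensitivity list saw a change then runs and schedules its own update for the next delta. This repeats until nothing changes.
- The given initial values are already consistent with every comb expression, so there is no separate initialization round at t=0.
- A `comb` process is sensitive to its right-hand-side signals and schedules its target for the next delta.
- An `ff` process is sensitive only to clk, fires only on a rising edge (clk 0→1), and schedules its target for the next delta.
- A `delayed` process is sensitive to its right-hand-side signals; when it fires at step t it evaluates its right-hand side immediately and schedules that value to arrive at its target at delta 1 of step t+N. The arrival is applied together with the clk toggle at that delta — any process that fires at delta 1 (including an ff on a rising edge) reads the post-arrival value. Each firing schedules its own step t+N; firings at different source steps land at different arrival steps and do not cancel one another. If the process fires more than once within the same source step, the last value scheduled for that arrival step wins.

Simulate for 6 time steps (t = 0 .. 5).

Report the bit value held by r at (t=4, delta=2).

0

[bits: p,clk,r,q]
t=0: Δ0=1010 Δ1=1110 Δ2=1111 Δ3=0111 | 3Δ
t=1: Δ0=0111 Δ1=0011 | 1Δ
t=2: Δ0=0011 Δ1=0111 Δ2=0110 Δ3=1110 | 3Δ
t=3: Δ0=1110 Δ1=1010 | 1Δ
t=4: Δ0=1010 Δ1=1100 Δ2=0100 | 2Δ
t=5: Δ0=0100 Δ1=0000 | 1Δ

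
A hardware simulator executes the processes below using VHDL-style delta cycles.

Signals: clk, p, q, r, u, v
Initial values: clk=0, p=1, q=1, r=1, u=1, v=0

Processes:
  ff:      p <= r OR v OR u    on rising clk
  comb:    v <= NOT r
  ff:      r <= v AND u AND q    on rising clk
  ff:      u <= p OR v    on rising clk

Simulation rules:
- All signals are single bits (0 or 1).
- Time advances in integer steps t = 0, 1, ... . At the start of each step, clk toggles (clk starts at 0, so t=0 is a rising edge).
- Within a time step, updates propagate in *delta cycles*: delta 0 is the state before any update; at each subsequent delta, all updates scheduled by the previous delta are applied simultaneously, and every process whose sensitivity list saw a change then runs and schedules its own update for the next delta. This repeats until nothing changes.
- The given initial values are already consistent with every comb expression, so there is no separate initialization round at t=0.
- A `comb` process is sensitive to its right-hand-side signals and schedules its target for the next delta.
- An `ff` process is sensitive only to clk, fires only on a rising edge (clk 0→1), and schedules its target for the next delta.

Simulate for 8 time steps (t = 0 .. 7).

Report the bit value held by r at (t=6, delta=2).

1

t=0 Δ0: q=1 u=1 p=1 clk=0 r=1 v=0
  Δ1: clk:0→1
  Δ2: r:1→0
  Δ3: v:0→1
  (3Δ to stable)
t=1 Δ0: q=1 u=1 p=1 clk=1 r=0 v=1
  Δ1: clk:1→0
  (1Δ to stable)
t=2 Δ0: q=1 u=1 p=1 clk=0 r=0 v=1
  Δ1: clk:0→1
  Δ2: r:0→1
  Δ3: v:1→0
  (3Δ to stable)
t=3 Δ0: q=1 u=1 p=1 clk=1 r=1 v=0
  Δ1: clk:1→0
  (1Δ to stable)
t=4 Δ0: q=1 u=1 p=1 clk=0 r=1 v=0
  Δ1: clk:0→1
  Δ2: r:1→0
  Δ3: v:0→1
  (3Δ to stable)
t=5 Δ0: q=1 u=1 p=1 clk=1 r=0 v=1
  Δ1: clk:1→0
  (1Δ to stable)
t=6 Δ0: q=1 u=1 p=1 clk=0 r=0 v=1
  Δ1: clk:0→1
  Δ2: r:0→1
  Δ3: v:1→0
  (3Δ to stable)
t=7 Δ0: q=1 u=1 p=1 clk=1 r=1 v=0
  Δ1: clk:1→0
  (1Δ to stable)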